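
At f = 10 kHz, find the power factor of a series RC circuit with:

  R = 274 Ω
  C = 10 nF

Step 1 — Angular frequency: ω = 2π·f = 2π·1e+04 = 6.283e+04 rad/s.
Step 2 — Component impedances:
  R: Z = R = 274 Ω
  C: Z = 1/(jωC) = -j/(ω·C) = 0 - j1592 Ω
Step 3 — Series combination: Z_total = R + C = 274 - j1592 Ω = 1615∠-80.2° Ω.
Step 4 — Power factor: PF = cos(φ) = Re(Z)/|Z| = 274/1615 = 0.1697.
Step 5 — Type: Im(Z) = -1592 ⇒ leading (phase φ = -80.2°).

PF = 0.1697 (leading, φ = -80.2°)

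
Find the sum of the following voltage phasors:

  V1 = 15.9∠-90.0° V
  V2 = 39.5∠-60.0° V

Step 1 — Convert each phasor to rectangular form:
  V1 = 15.9·(cos(-90.0°) + j·sin(-90.0°)) = 0 - j15.9 V
  V2 = 39.5·(cos(-60.0°) + j·sin(-60.0°)) = 19.75 - j34.21 V
Step 2 — Sum components: V_total = 19.75 - j50.11 V.
Step 3 — Convert to polar: |V_total| = 53.86 V, ∠V_total = -68.5°.

V_total = 53.86∠-68.5° V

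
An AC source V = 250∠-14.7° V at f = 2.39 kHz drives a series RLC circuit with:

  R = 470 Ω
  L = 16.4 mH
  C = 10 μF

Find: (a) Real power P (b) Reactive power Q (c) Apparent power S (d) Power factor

Step 1 — Angular frequency: ω = 2π·f = 2π·2390 = 1.502e+04 rad/s.
Step 2 — Component impedances:
  R: Z = R = 470 Ω
  L: Z = jωL = j·1.502e+04·0.0164 = 0 + j246.3 Ω
  C: Z = 1/(jωC) = -j/(ω·C) = 0 - j6.659 Ω
Step 3 — Series combination: Z_total = R + L + C = 470 + j239.6 Ω = 527.6∠27.0° Ω.
Step 4 — Source phasor: V = 250∠-14.7° V = 241.8 - j63.44 V.
Step 5 — Current: I = V / Z = 0.3537 - j0.3153 A = 0.4739∠-41.7° A.
Step 6 — Complex power: S = V·I* = 105.5 + j53.81 VA.
Step 7 — Real power: P = Re(S) = 105.5 W.
Step 8 — Reactive power: Q = Im(S) = 53.81 VAR.
Step 9 — Apparent power: |S| = 118.5 VA.
Step 10 — Power factor: PF = P/|S| = 0.8909 (lagging).

(a) P = 105.5 W  (b) Q = 53.81 VAR  (c) S = 118.5 VA  (d) PF = 0.8909 (lagging)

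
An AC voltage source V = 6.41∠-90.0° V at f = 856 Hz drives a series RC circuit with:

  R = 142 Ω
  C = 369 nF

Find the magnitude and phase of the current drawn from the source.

Step 1 — Angular frequency: ω = 2π·f = 2π·856 = 5378 rad/s.
Step 2 — Component impedances:
  R: Z = R = 142 Ω
  C: Z = 1/(jωC) = -j/(ω·C) = 0 - j503.9 Ω
Step 3 — Series combination: Z_total = R + C = 142 - j503.9 Ω = 523.5∠-74.3° Ω.
Step 4 — Source phasor: V = 6.41∠-90.0° V = 0 - j6.41 V.
Step 5 — Ohm's law: I = V / Z_total = (0 - j6.41) / (142 - j503.9) = 0.01179 - j0.003321 A.
Step 6 — Convert to polar: |I| = 0.01224 A, ∠I = -15.7°.

I = 0.01224∠-15.7° A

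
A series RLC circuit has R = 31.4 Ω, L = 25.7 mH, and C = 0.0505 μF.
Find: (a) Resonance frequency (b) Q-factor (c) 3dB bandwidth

Step 1 — Resonance condition Im(Z)=0 gives ω₀ = 1/√(LC).
Step 2 — ω₀ = 1/√(0.0257·5.05e-08) = 2.776e+04 rad/s.
Step 3 — f₀ = ω₀/(2π) = 4418 Hz.
Step 4 — Series Q: Q = ω₀L/R = 2.776e+04·0.0257/31.4 = 22.72.
Step 5 — 3dB bandwidth: Δω = ω₀/Q = 1222 rad/s; BW = Δω/(2π) = 194.5 Hz.

(a) f₀ = 4418 Hz  (b) Q = 22.72  (c) BW = 194.5 Hz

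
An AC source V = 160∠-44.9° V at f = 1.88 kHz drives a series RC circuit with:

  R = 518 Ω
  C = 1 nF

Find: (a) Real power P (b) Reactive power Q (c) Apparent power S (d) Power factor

Step 1 — Angular frequency: ω = 2π·f = 2π·1880 = 1.181e+04 rad/s.
Step 2 — Component impedances:
  R: Z = R = 518 Ω
  C: Z = 1/(jωC) = -j/(ω·C) = 0 - j8.466e+04 Ω
Step 3 — Series combination: Z_total = R + C = 518 - j8.466e+04 Ω = 8.466e+04∠-89.6° Ω.
Step 4 — Source phasor: V = 160∠-44.9° V = 113.3 - j112.9 V.
Step 5 — Current: I = V / Z = 0.001342 + j0.001331 A = 0.00189∠44.7° A.
Step 6 — Complex power: S = V·I* = 0.00185 - j0.3024 VA.
Step 7 — Real power: P = Re(S) = 0.00185 W.
Step 8 — Reactive power: Q = Im(S) = -0.3024 VAR.
Step 9 — Apparent power: |S| = 0.3024 VA.
Step 10 — Power factor: PF = P/|S| = 0.006119 (leading).

(a) P = 0.00185 W  (b) Q = -0.3024 VAR  (c) S = 0.3024 VA  (d) PF = 0.006119 (leading)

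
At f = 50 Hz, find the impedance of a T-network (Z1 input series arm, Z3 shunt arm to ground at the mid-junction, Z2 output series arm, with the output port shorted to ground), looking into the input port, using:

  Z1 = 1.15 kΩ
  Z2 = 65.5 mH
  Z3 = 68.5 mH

Step 1 — Angular frequency: ω = 2π·f = 2π·50 = 314.2 rad/s.
Step 2 — Component impedances:
  Z1: Z = R = 1150 Ω
  Z2: Z = jωL = j·314.2·0.0655 = 0 + j20.58 Ω
  Z3: Z = jωL = j·314.2·0.0685 = 0 + j21.52 Ω
Step 3 — With the output port shorted to ground, the output series arm Z2 runs from the junction to ground; the shunt arm Z3 also runs from the junction to ground. They appear in parallel: Z3 || Z2 = 0 + j10.52 Ω.
Step 4 — Series with input arm Z1: Z_in = Z1 + (Z3 || Z2) = 1150 + j10.52 Ω = 1150∠0.5° Ω.

Z = 1150 + j10.52 Ω = 1150∠0.5° Ω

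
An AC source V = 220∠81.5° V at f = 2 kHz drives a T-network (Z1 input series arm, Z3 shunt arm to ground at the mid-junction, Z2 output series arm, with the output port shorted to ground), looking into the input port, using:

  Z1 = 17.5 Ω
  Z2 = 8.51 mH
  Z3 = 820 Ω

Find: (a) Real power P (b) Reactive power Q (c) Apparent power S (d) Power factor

Step 1 — Angular frequency: ω = 2π·f = 2π·2000 = 1.257e+04 rad/s.
Step 2 — Component impedances:
  Z1: Z = R = 17.5 Ω
  Z2: Z = jωL = j·1.257e+04·0.00851 = 0 + j106.9 Ω
  Z3: Z = R = 820 Ω
Step 3 — With the output port shorted to ground, the output series arm Z2 runs from the junction to ground; the shunt arm Z3 also runs from the junction to ground. They appear in parallel: Z3 || Z2 = 13.71 + j105.2 Ω.
Step 4 — Series with input arm Z1: Z_in = Z1 + (Z3 || Z2) = 31.21 + j105.2 Ω = 109.7∠73.5° Ω.
Step 5 — Source phasor: V = 220∠81.5° V = 32.52 + j217.6 V.
Step 6 — Current: I = V / Z = 1.986 + j0.2803 A = 2.006∠8.0° A.
Step 7 — Complex power: S = V·I* = 125.6 + j423 VA.
Step 8 — Real power: P = Re(S) = 125.6 W.
Step 9 — Reactive power: Q = Im(S) = 423 VAR.
Step 10 — Apparent power: |S| = 441.3 VA.
Step 11 — Power factor: PF = P/|S| = 0.2846 (lagging).

(a) P = 125.6 W  (b) Q = 423 VAR  (c) S = 441.3 VA  (d) PF = 0.2846 (lagging)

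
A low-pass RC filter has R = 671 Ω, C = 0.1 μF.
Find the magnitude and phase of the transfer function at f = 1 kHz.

Step 1 — Angular frequency: ω = 2π·1000 = 6283 rad/s.
Step 2 — Transfer function: H(jω) = 1/(1 + jωRC).
Step 3 — Denominator: 1 + jωRC = 1 + j·6283·671·1e-07 = 1 + j0.4216.
Step 4 — H = 0.8491 - j0.358.
Step 5 — Magnitude: |H| = 0.9215 (-0.7 dB); phase: φ = -22.9°.

|H| = 0.9215 (-0.7 dB), φ = -22.9°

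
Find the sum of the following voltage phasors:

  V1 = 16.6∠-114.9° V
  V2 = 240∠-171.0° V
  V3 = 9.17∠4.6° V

Step 1 — Convert each phasor to rectangular form:
  V1 = 16.6·(cos(-114.9°) + j·sin(-114.9°)) = -6.989 - j15.06 V
  V2 = 240·(cos(-171.0°) + j·sin(-171.0°)) = -237 - j37.54 V
  V3 = 9.17·(cos(4.6°) + j·sin(4.6°)) = 9.14 + j0.7354 V
Step 2 — Sum components: V_total = -234.9 - j51.87 V.
Step 3 — Convert to polar: |V_total| = 240.6 V, ∠V_total = -167.5°.

V_total = 240.6∠-167.5° V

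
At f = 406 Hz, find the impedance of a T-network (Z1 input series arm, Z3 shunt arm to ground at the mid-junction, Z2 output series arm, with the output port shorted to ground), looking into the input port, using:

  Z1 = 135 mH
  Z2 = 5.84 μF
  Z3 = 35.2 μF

Step 1 — Angular frequency: ω = 2π·f = 2π·406 = 2551 rad/s.
Step 2 — Component impedances:
  Z1: Z = jωL = j·2551·0.135 = 0 + j344.4 Ω
  Z2: Z = 1/(jωC) = -j/(ω·C) = 0 - j67.12 Ω
  Z3: Z = 1/(jωC) = -j/(ω·C) = 0 - j11.14 Ω
Step 3 — With the output port shorted to ground, the output series arm Z2 runs from the junction to ground; the shunt arm Z3 also runs from the junction to ground. They appear in parallel: Z3 || Z2 = 0 - j9.552 Ω.
Step 4 — Series with input arm Z1: Z_in = Z1 + (Z3 || Z2) = 0 + j334.8 Ω = 334.8∠90.0° Ω.

Z = 0 + j334.8 Ω = 334.8∠90.0° Ω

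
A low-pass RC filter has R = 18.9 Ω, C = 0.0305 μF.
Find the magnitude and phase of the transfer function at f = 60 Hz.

Step 1 — Angular frequency: ω = 2π·60 = 377 rad/s.
Step 2 — Transfer function: H(jω) = 1/(1 + jωRC).
Step 3 — Denominator: 1 + jωRC = 1 + j·377·18.9·3.05e-08 = 1 + j0.0002173.
Step 4 — H = 1 - j0.0002173.
Step 5 — Magnitude: |H| = 1 (-0.0 dB); phase: φ = -0.0°.

|H| = 1 (-0.0 dB), φ = -0.0°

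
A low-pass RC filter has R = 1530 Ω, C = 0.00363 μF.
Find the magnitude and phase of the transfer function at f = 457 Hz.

Step 1 — Angular frequency: ω = 2π·457 = 2871 rad/s.
Step 2 — Transfer function: H(jω) = 1/(1 + jωRC).
Step 3 — Denominator: 1 + jωRC = 1 + j·2871·1530·3.63e-09 = 1 + j0.01595.
Step 4 — H = 0.9997 - j0.01594.
Step 5 — Magnitude: |H| = 0.9999 (-0.0 dB); phase: φ = -0.9°.

|H| = 0.9999 (-0.0 dB), φ = -0.9°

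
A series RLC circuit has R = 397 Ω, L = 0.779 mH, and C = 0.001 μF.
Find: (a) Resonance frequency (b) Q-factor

Step 1 — Resonance condition Im(Z)=0 gives ω₀ = 1/√(LC).
Step 2 — ω₀ = 1/√(0.000779·1e-09) = 1.133e+06 rad/s.
Step 3 — f₀ = ω₀/(2π) = 1.803e+05 Hz.
Step 4 — Series Q: Q = ω₀L/R = 1.133e+06·0.000779/397 = 2.223.

(a) f₀ = 1.803e+05 Hz  (b) Q = 2.223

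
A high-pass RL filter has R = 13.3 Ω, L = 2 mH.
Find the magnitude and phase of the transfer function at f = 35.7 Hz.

Step 1 — Angular frequency: ω = 2π·35.7 = 224.3 rad/s.
Step 2 — Transfer function: H(jω) = jωL/(R + jωL).
Step 3 — Numerator jωL = j·0.4486; denominator R + jωL = 13.3 + j0.4486.
Step 4 — H = 0.001136 + j0.03369.
Step 5 — Magnitude: |H| = 0.03371 (-29.4 dB); phase: φ = 88.1°.

|H| = 0.03371 (-29.4 dB), φ = 88.1°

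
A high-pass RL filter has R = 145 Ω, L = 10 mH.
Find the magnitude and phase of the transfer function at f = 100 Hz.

Step 1 — Angular frequency: ω = 2π·100 = 628.3 rad/s.
Step 2 — Transfer function: H(jω) = jωL/(R + jωL).
Step 3 — Numerator jωL = j·6.283; denominator R + jωL = 145 + j6.283.
Step 4 — H = 0.001874 + j0.04325.
Step 5 — Magnitude: |H| = 0.04329 (-27.3 dB); phase: φ = 87.5°.

|H| = 0.04329 (-27.3 dB), φ = 87.5°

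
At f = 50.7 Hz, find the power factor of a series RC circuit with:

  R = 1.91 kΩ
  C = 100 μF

Step 1 — Angular frequency: ω = 2π·f = 2π·50.7 = 318.6 rad/s.
Step 2 — Component impedances:
  R: Z = R = 1910 Ω
  C: Z = 1/(jωC) = -j/(ω·C) = 0 - j31.39 Ω
Step 3 — Series combination: Z_total = R + C = 1910 - j31.39 Ω = 1910∠-0.9° Ω.
Step 4 — Power factor: PF = cos(φ) = Re(Z)/|Z| = 1910/1910.26 = 0.9999.
Step 5 — Type: Im(Z) = -31.39 ⇒ leading (phase φ = -0.9°).

PF = 0.9999 (leading, φ = -0.9°)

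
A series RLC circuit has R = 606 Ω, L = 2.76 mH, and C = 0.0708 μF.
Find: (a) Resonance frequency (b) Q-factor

Step 1 — Resonance condition Im(Z)=0 gives ω₀ = 1/√(LC).
Step 2 — ω₀ = 1/√(0.00276·7.08e-08) = 7.154e+04 rad/s.
Step 3 — f₀ = ω₀/(2π) = 1.139e+04 Hz.
Step 4 — Series Q: Q = ω₀L/R = 7.154e+04·0.00276/606 = 0.3258.

(a) f₀ = 1.139e+04 Hz  (b) Q = 0.3258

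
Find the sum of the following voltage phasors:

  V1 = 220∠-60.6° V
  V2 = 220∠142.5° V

Step 1 — Convert each phasor to rectangular form:
  V1 = 220·(cos(-60.6°) + j·sin(-60.6°)) = 108 - j191.7 V
  V2 = 220·(cos(142.5°) + j·sin(142.5°)) = -174.5 + j133.9 V
Step 2 — Sum components: V_total = -66.54 - j57.74 V.
Step 3 — Convert to polar: |V_total| = 88.1 V, ∠V_total = -139.1°.

V_total = 88.1∠-139.1° V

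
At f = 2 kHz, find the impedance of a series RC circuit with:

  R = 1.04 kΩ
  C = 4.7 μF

Step 1 — Angular frequency: ω = 2π·f = 2π·2000 = 1.257e+04 rad/s.
Step 2 — Component impedances:
  R: Z = R = 1040 Ω
  C: Z = 1/(jωC) = -j/(ω·C) = 0 - j16.93 Ω
Step 3 — Series combination: Z_total = R + C = 1040 - j16.93 Ω = 1040∠-0.9° Ω.

Z = 1040 - j16.93 Ω = 1040∠-0.9° Ω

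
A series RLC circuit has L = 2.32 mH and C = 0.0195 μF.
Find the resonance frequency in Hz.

Step 1 — Resonance condition Im(Z)=0 gives ω₀ = 1/√(LC).
Step 2 — ω₀ = 1/√(0.00232·1.95e-08) = 1.487e+05 rad/s.
Step 3 — f₀ = ω₀/(2π) = 2.366e+04 Hz.

f₀ = 2.366e+04 Hz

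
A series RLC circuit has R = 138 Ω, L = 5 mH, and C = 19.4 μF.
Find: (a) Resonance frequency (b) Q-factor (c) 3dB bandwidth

Step 1 — Resonance condition Im(Z)=0 gives ω₀ = 1/√(LC).
Step 2 — ω₀ = 1/√(0.005·1.94e-05) = 3211 rad/s.
Step 3 — f₀ = ω₀/(2π) = 511 Hz.
Step 4 — Series Q: Q = ω₀L/R = 3211·0.005/138 = 0.1163.
Step 5 — 3dB bandwidth: Δω = ω₀/Q = 2.76e+04 rad/s; BW = Δω/(2π) = 4393 Hz.

(a) f₀ = 511 Hz  (b) Q = 0.1163  (c) BW = 4393 Hz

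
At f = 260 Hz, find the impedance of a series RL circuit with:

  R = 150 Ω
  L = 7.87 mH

Step 1 — Angular frequency: ω = 2π·f = 2π·260 = 1634 rad/s.
Step 2 — Component impedances:
  R: Z = R = 150 Ω
  L: Z = jωL = j·1634·0.00787 = 0 + j12.86 Ω
Step 3 — Series combination: Z_total = R + L = 150 + j12.86 Ω = 150.5∠4.9° Ω.

Z = 150 + j12.86 Ω = 150.5∠4.9° Ω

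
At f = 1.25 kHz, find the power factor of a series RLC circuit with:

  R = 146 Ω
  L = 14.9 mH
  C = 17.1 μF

Step 1 — Angular frequency: ω = 2π·f = 2π·1250 = 7854 rad/s.
Step 2 — Component impedances:
  R: Z = R = 146 Ω
  L: Z = jωL = j·7854·0.0149 = 0 + j117 Ω
  C: Z = 1/(jωC) = -j/(ω·C) = 0 - j7.446 Ω
Step 3 — Series combination: Z_total = R + L + C = 146 + j109.6 Ω = 182.5∠36.9° Ω.
Step 4 — Power factor: PF = cos(φ) = Re(Z)/|Z| = 146/182.55 = 0.7998.
Step 5 — Type: Im(Z) = 109.6 ⇒ lagging (phase φ = 36.9°).

PF = 0.7998 (lagging, φ = 36.9°)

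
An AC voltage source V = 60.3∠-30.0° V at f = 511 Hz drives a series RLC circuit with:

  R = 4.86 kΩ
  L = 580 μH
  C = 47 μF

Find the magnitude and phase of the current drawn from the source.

Step 1 — Angular frequency: ω = 2π·f = 2π·511 = 3211 rad/s.
Step 2 — Component impedances:
  R: Z = R = 4860 Ω
  L: Z = jωL = j·3211·0.00058 = 0 + j1.862 Ω
  C: Z = 1/(jωC) = -j/(ω·C) = 0 - j6.627 Ω
Step 3 — Series combination: Z_total = R + L + C = 4860 - j4.765 Ω = 4860∠-0.1° Ω.
Step 4 — Source phasor: V = 60.3∠-30.0° V = 52.22 - j30.15 V.
Step 5 — Ohm's law: I = V / Z_total = (52.22 - j30.15) / (4860 - j4.765) = 0.01075 - j0.006193 A.
Step 6 — Convert to polar: |I| = 0.01241 A, ∠I = -29.9°.

I = 0.01241∠-29.9° A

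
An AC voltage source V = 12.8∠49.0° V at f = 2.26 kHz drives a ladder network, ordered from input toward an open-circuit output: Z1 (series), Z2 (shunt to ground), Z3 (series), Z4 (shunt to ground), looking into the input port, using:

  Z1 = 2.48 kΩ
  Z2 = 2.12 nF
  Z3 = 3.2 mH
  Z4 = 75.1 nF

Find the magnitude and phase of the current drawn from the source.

Step 1 — Angular frequency: ω = 2π·f = 2π·2260 = 1.42e+04 rad/s.
Step 2 — Component impedances:
  Z1: Z = R = 2480 Ω
  Z2: Z = 1/(jωC) = -j/(ω·C) = 0 - j3.322e+04 Ω
  Z3: Z = jωL = j·1.42e+04·0.0032 = 0 + j45.44 Ω
  Z4: Z = 1/(jωC) = -j/(ω·C) = 0 - j937.7 Ω
Step 3 — Ladder network (open output): work backward from the far end, alternating series and parallel combinations. Z_in = 2480 - j868.9 Ω = 2628∠-19.3° Ω.
Step 4 — Source phasor: V = 12.8∠49.0° V = 8.398 + j9.66 V.
Step 5 — Ohm's law: I = V / Z_total = (8.398 + j9.66) / (2480 - j868.9) = 0.0018 + j0.004526 A.
Step 6 — Convert to polar: |I| = 0.004871 A, ∠I = 68.3°.

I = 0.004871∠68.3° A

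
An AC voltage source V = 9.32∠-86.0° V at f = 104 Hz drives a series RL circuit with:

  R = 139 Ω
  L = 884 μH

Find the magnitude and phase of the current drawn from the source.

Step 1 — Angular frequency: ω = 2π·f = 2π·104 = 653.5 rad/s.
Step 2 — Component impedances:
  R: Z = R = 139 Ω
  L: Z = jωL = j·653.5·0.000884 = 0 + j0.5777 Ω
Step 3 — Series combination: Z_total = R + L = 139 + j0.5777 Ω = 139∠0.2° Ω.
Step 4 — Source phasor: V = 9.32∠-86.0° V = 0.6501 - j9.297 V.
Step 5 — Ohm's law: I = V / Z_total = (0.6501 - j9.297) / (139 + j0.5777) = 0.004399 - j0.06691 A.
Step 6 — Convert to polar: |I| = 0.06705 A, ∠I = -86.2°.

I = 0.06705∠-86.2° A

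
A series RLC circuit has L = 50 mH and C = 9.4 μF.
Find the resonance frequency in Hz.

Step 1 — Resonance condition Im(Z)=0 gives ω₀ = 1/√(LC).
Step 2 — ω₀ = 1/√(0.05·9.4e-06) = 1459 rad/s.
Step 3 — f₀ = ω₀/(2π) = 232.2 Hz.

f₀ = 232.2 Hz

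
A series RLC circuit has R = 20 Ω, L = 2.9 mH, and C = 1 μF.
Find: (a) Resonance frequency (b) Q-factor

Step 1 — Resonance condition Im(Z)=0 gives ω₀ = 1/√(LC).
Step 2 — ω₀ = 1/√(0.0029·1e-06) = 1.857e+04 rad/s.
Step 3 — f₀ = ω₀/(2π) = 2955 Hz.
Step 4 — Series Q: Q = ω₀L/R = 1.857e+04·0.0029/20 = 2.693.

(a) f₀ = 2955 Hz  (b) Q = 2.693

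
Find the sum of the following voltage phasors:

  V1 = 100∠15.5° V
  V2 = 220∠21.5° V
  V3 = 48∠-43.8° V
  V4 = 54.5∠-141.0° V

Step 1 — Convert each phasor to rectangular form:
  V1 = 100·(cos(15.5°) + j·sin(15.5°)) = 96.36 + j26.72 V
  V2 = 220·(cos(21.5°) + j·sin(21.5°)) = 204.7 + j80.63 V
  V3 = 48·(cos(-43.8°) + j·sin(-43.8°)) = 34.64 - j33.22 V
  V4 = 54.5·(cos(-141.0°) + j·sin(-141.0°)) = -42.35 - j34.3 V
Step 2 — Sum components: V_total = 293.3 + j39.83 V.
Step 3 — Convert to polar: |V_total| = 296 V, ∠V_total = 7.7°.

V_total = 296∠7.7° V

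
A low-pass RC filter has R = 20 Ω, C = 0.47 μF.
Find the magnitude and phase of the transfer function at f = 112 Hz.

Step 1 — Angular frequency: ω = 2π·112 = 703.7 rad/s.
Step 2 — Transfer function: H(jω) = 1/(1 + jωRC).
Step 3 — Denominator: 1 + jωRC = 1 + j·703.7·20·4.7e-07 = 1 + j0.006615.
Step 4 — H = 1 - j0.006615.
Step 5 — Magnitude: |H| = 1 (-0.0 dB); phase: φ = -0.4°.

|H| = 1 (-0.0 dB), φ = -0.4°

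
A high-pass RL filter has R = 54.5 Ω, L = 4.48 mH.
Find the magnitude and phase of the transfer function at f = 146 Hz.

Step 1 — Angular frequency: ω = 2π·146 = 917.3 rad/s.
Step 2 — Transfer function: H(jω) = jωL/(R + jωL).
Step 3 — Numerator jωL = j·4.11; denominator R + jωL = 54.5 + j4.11.
Step 4 — H = 0.005654 + j0.07498.
Step 5 — Magnitude: |H| = 0.07519 (-22.5 dB); phase: φ = 85.7°.

|H| = 0.07519 (-22.5 dB), φ = 85.7°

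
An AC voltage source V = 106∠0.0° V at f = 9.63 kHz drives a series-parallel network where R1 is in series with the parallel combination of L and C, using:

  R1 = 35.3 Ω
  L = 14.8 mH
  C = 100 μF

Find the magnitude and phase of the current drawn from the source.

Step 1 — Angular frequency: ω = 2π·f = 2π·9630 = 6.051e+04 rad/s.
Step 2 — Component impedances:
  R1: Z = R = 35.3 Ω
  L: Z = jωL = j·6.051e+04·0.0148 = 0 + j895.5 Ω
  C: Z = 1/(jωC) = -j/(ω·C) = 0 - j0.1653 Ω
Step 3 — Parallel branch: L || C = 1/(1/L + 1/C) = 0 - j0.1653 Ω.
Step 4 — Series with R1: Z_total = R1 + (L || C) = 35.3 - j0.1653 Ω = 35.3∠-0.3° Ω.
Step 5 — Source phasor: V = 106∠0.0° V = 106 V.
Step 6 — Ohm's law: I = V / Z_total = (106) / (35.3 - j0.1653) = 3.003 + j0.01406 A.
Step 7 — Convert to polar: |I| = 3.003 A, ∠I = 0.3°.

I = 3.003∠0.3° A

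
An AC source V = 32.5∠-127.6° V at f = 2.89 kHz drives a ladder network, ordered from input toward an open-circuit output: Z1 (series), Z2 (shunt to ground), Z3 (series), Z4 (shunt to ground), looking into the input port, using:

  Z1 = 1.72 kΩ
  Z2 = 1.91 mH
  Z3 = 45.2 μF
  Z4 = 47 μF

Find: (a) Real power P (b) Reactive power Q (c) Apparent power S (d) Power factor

Step 1 — Angular frequency: ω = 2π·f = 2π·2890 = 1.816e+04 rad/s.
Step 2 — Component impedances:
  Z1: Z = R = 1720 Ω
  Z2: Z = jωL = j·1.816e+04·0.00191 = 0 + j34.68 Ω
  Z3: Z = 1/(jωC) = -j/(ω·C) = 0 - j1.218 Ω
  Z4: Z = 1/(jωC) = -j/(ω·C) = 0 - j1.172 Ω
Step 3 — Ladder network (open output): work backward from the far end, alternating series and parallel combinations. Z_in = 1720 - j2.567 Ω = 1720∠-0.1° Ω.
Step 4 — Source phasor: V = 32.5∠-127.6° V = -19.83 - j25.75 V.
Step 5 — Current: I = V / Z = -0.01151 - j0.01499 A = 0.0189∠-127.5° A.
Step 6 — Complex power: S = V·I* = 0.6141 - j0.0009165 VA.
Step 7 — Real power: P = Re(S) = 0.6141 W.
Step 8 — Reactive power: Q = Im(S) = -0.0009165 VAR.
Step 9 — Apparent power: |S| = 0.6141 VA.
Step 10 — Power factor: PF = P/|S| = 1 (leading).

(a) P = 0.6141 W  (b) Q = -0.0009165 VAR  (c) S = 0.6141 VA  (d) PF = 1 (leading)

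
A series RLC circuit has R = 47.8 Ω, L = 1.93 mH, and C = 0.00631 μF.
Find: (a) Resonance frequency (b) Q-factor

Step 1 — Resonance condition Im(Z)=0 gives ω₀ = 1/√(LC).
Step 2 — ω₀ = 1/√(0.00193·6.31e-09) = 2.866e+05 rad/s.
Step 3 — f₀ = ω₀/(2π) = 4.561e+04 Hz.
Step 4 — Series Q: Q = ω₀L/R = 2.866e+05·0.00193/47.8 = 11.57.

(a) f₀ = 4.561e+04 Hz  (b) Q = 11.57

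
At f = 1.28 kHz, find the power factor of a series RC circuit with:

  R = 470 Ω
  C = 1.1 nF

Step 1 — Angular frequency: ω = 2π·f = 2π·1280 = 8042 rad/s.
Step 2 — Component impedances:
  R: Z = R = 470 Ω
  C: Z = 1/(jωC) = -j/(ω·C) = 0 - j1.13e+05 Ω
Step 3 — Series combination: Z_total = R + C = 470 - j1.13e+05 Ω = 1.13e+05∠-89.8° Ω.
Step 4 — Power factor: PF = cos(φ) = Re(Z)/|Z| = 470/1.1304e+05 = 0.004158.
Step 5 — Type: Im(Z) = -1.13e+05 ⇒ leading (phase φ = -89.8°).

PF = 0.004158 (leading, φ = -89.8°)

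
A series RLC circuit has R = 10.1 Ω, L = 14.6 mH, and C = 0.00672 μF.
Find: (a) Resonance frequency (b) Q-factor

Step 1 — Resonance condition Im(Z)=0 gives ω₀ = 1/√(LC).
Step 2 — ω₀ = 1/√(0.0146·6.72e-09) = 1.01e+05 rad/s.
Step 3 — f₀ = ω₀/(2π) = 1.607e+04 Hz.
Step 4 — Series Q: Q = ω₀L/R = 1.01e+05·0.0146/10.1 = 145.9.

(a) f₀ = 1.607e+04 Hz  (b) Q = 145.9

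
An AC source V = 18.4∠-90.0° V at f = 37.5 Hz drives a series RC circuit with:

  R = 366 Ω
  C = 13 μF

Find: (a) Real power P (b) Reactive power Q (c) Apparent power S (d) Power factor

Step 1 — Angular frequency: ω = 2π·f = 2π·37.5 = 235.6 rad/s.
Step 2 — Component impedances:
  R: Z = R = 366 Ω
  C: Z = 1/(jωC) = -j/(ω·C) = 0 - j326.5 Ω
Step 3 — Series combination: Z_total = R + C = 366 - j326.5 Ω = 490.4∠-41.7° Ω.
Step 4 — Source phasor: V = 18.4∠-90.0° V = 0 - j18.4 V.
Step 5 — Current: I = V / Z = 0.02497 - j0.028 A = 0.03752∠-48.3° A.
Step 6 — Complex power: S = V·I* = 0.5151 - j0.4595 VA.
Step 7 — Real power: P = Re(S) = 0.5151 W.
Step 8 — Reactive power: Q = Im(S) = -0.4595 VAR.
Step 9 — Apparent power: |S| = 0.6903 VA.
Step 10 — Power factor: PF = P/|S| = 0.7463 (leading).

(a) P = 0.5151 W  (b) Q = -0.4595 VAR  (c) S = 0.6903 VA  (d) PF = 0.7463 (leading)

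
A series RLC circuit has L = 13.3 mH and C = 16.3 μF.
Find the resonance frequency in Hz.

Step 1 — Resonance condition Im(Z)=0 gives ω₀ = 1/√(LC).
Step 2 — ω₀ = 1/√(0.0133·1.63e-05) = 2148 rad/s.
Step 3 — f₀ = ω₀/(2π) = 341.8 Hz.

f₀ = 341.8 Hz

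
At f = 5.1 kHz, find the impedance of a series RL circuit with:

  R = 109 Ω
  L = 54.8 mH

Step 1 — Angular frequency: ω = 2π·f = 2π·5100 = 3.204e+04 rad/s.
Step 2 — Component impedances:
  R: Z = R = 109 Ω
  L: Z = jωL = j·3.204e+04·0.0548 = 0 + j1756 Ω
Step 3 — Series combination: Z_total = R + L = 109 + j1756 Ω = 1759∠86.4° Ω.

Z = 109 + j1756 Ω = 1759∠86.4° Ω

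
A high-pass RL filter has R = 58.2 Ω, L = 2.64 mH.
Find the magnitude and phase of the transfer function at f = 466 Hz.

Step 1 — Angular frequency: ω = 2π·466 = 2928 rad/s.
Step 2 — Transfer function: H(jω) = jωL/(R + jωL).
Step 3 — Numerator jωL = j·7.73; denominator R + jωL = 58.2 + j7.73.
Step 4 — H = 0.01733 + j0.1305.
Step 5 — Magnitude: |H| = 0.1317 (-17.6 dB); phase: φ = 82.4°.

|H| = 0.1317 (-17.6 dB), φ = 82.4°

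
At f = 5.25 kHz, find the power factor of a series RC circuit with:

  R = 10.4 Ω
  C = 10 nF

Step 1 — Angular frequency: ω = 2π·f = 2π·5250 = 3.299e+04 rad/s.
Step 2 — Component impedances:
  R: Z = R = 10.4 Ω
  C: Z = 1/(jωC) = -j/(ω·C) = 0 - j3032 Ω
Step 3 — Series combination: Z_total = R + C = 10.4 - j3032 Ω = 3032∠-89.8° Ω.
Step 4 — Power factor: PF = cos(φ) = Re(Z)/|Z| = 10.4/3031.5 = 0.003431.
Step 5 — Type: Im(Z) = -3032 ⇒ leading (phase φ = -89.8°).

PF = 0.003431 (leading, φ = -89.8°)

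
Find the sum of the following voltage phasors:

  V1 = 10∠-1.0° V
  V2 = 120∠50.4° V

Step 1 — Convert each phasor to rectangular form:
  V1 = 10·(cos(-1.0°) + j·sin(-1.0°)) = 9.998 - j0.1745 V
  V2 = 120·(cos(50.4°) + j·sin(50.4°)) = 76.49 + j92.46 V
Step 2 — Sum components: V_total = 86.49 + j92.29 V.
Step 3 — Convert to polar: |V_total| = 126.5 V, ∠V_total = 46.9°.

V_total = 126.5∠46.9° V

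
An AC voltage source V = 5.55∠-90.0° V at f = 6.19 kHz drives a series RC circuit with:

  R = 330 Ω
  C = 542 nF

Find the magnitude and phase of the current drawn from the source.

Step 1 — Angular frequency: ω = 2π·f = 2π·6190 = 3.889e+04 rad/s.
Step 2 — Component impedances:
  R: Z = R = 330 Ω
  C: Z = 1/(jωC) = -j/(ω·C) = 0 - j47.44 Ω
Step 3 — Series combination: Z_total = R + C = 330 - j47.44 Ω = 333.4∠-8.2° Ω.
Step 4 — Source phasor: V = 5.55∠-90.0° V = 0 - j5.55 V.
Step 5 — Ohm's law: I = V / Z_total = (0 - j5.55) / (330 - j47.44) = 0.002369 - j0.01648 A.
Step 6 — Convert to polar: |I| = 0.01665 A, ∠I = -81.8°.

I = 0.01665∠-81.8° A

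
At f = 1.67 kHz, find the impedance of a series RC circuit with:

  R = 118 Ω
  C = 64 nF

Step 1 — Angular frequency: ω = 2π·f = 2π·1670 = 1.049e+04 rad/s.
Step 2 — Component impedances:
  R: Z = R = 118 Ω
  C: Z = 1/(jωC) = -j/(ω·C) = 0 - j1489 Ω
Step 3 — Series combination: Z_total = R + C = 118 - j1489 Ω = 1494∠-85.5° Ω.

Z = 118 - j1489 Ω = 1494∠-85.5° Ω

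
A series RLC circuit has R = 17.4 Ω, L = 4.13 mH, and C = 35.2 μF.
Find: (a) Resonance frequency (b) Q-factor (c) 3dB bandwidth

Step 1 — Resonance: ω₀ = 1/√(LC) = 1/√(0.00413·3.52e-05) = 2623 rad/s.
Step 2 — f₀ = ω₀/(2π) = 417.4 Hz.
Step 3 — Series Q: Q = ω₀L/R = 2623·0.00413/17.4 = 0.6225.
Step 4 — Bandwidth: Δω = ω₀/Q = 4213 rad/s; BW = Δω/(2π) = 670.5 Hz.

(a) f₀ = 417.4 Hz  (b) Q = 0.6225  (c) BW = 670.5 Hz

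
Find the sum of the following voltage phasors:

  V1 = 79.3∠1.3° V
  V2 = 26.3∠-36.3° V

Step 1 — Convert each phasor to rectangular form:
  V1 = 79.3·(cos(1.3°) + j·sin(1.3°)) = 79.28 + j1.799 V
  V2 = 26.3·(cos(-36.3°) + j·sin(-36.3°)) = 21.2 - j15.57 V
Step 2 — Sum components: V_total = 100.5 - j13.77 V.
Step 3 — Convert to polar: |V_total| = 101.4 V, ∠V_total = -7.8°.

V_total = 101.4∠-7.8° V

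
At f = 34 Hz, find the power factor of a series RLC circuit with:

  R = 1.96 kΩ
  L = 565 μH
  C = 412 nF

Step 1 — Angular frequency: ω = 2π·f = 2π·34 = 213.6 rad/s.
Step 2 — Component impedances:
  R: Z = R = 1960 Ω
  L: Z = jωL = j·213.6·0.000565 = 0 + j0.1207 Ω
  C: Z = 1/(jωC) = -j/(ω·C) = 0 - j1.136e+04 Ω
Step 3 — Series combination: Z_total = R + L + C = 1960 - j1.136e+04 Ω = 1.153e+04∠-80.2° Ω.
Step 4 — Power factor: PF = cos(φ) = Re(Z)/|Z| = 1960/1.153e+04 = 0.17.
Step 5 — Type: Im(Z) = -1.136e+04 ⇒ leading (phase φ = -80.2°).

PF = 0.17 (leading, φ = -80.2°)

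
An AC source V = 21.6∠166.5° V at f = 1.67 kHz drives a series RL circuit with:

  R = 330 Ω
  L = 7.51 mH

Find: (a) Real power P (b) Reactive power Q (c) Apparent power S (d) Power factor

Step 1 — Angular frequency: ω = 2π·f = 2π·1670 = 1.049e+04 rad/s.
Step 2 — Component impedances:
  R: Z = R = 330 Ω
  L: Z = jωL = j·1.049e+04·0.00751 = 0 + j78.8 Ω
Step 3 — Series combination: Z_total = R + L = 330 + j78.8 Ω = 339.3∠13.4° Ω.
Step 4 — Source phasor: V = 21.6∠166.5° V = -21 + j5.042 V.
Step 5 — Current: I = V / Z = -0.05676 + j0.02883 A = 0.06366∠153.1° A.
Step 6 — Complex power: S = V·I* = 1.338 + j0.3194 VA.
Step 7 — Real power: P = Re(S) = 1.338 W.
Step 8 — Reactive power: Q = Im(S) = 0.3194 VAR.
Step 9 — Apparent power: |S| = 1.375 VA.
Step 10 — Power factor: PF = P/|S| = 0.9727 (lagging).

(a) P = 1.338 W  (b) Q = 0.3194 VAR  (c) S = 1.375 VA  (d) PF = 0.9727 (lagging)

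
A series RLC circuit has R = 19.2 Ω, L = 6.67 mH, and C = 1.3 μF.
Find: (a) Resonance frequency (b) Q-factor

Step 1 — Resonance condition Im(Z)=0 gives ω₀ = 1/√(LC).
Step 2 — ω₀ = 1/√(0.00667·1.3e-06) = 1.074e+04 rad/s.
Step 3 — f₀ = ω₀/(2π) = 1709 Hz.
Step 4 — Series Q: Q = ω₀L/R = 1.074e+04·0.00667/19.2 = 3.731.

(a) f₀ = 1709 Hz  (b) Q = 3.731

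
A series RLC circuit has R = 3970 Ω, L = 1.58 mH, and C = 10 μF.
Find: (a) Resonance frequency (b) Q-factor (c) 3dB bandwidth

Step 1 — Resonance condition Im(Z)=0 gives ω₀ = 1/√(LC).
Step 2 — ω₀ = 1/√(0.00158·1e-05) = 7956 rad/s.
Step 3 — f₀ = ω₀/(2π) = 1266 Hz.
Step 4 — Series Q: Q = ω₀L/R = 7956·0.00158/3970 = 0.003166.
Step 5 — 3dB bandwidth: Δω = ω₀/Q = 2.513e+06 rad/s; BW = Δω/(2π) = 3.999e+05 Hz.

(a) f₀ = 1266 Hz  (b) Q = 0.003166  (c) BW = 3.999e+05 Hz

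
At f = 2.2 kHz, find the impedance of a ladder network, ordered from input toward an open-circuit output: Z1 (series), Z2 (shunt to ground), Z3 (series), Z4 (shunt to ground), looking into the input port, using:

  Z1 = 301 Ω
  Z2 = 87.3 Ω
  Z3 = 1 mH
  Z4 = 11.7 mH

Step 1 — Angular frequency: ω = 2π·f = 2π·2200 = 1.382e+04 rad/s.
Step 2 — Component impedances:
  Z1: Z = R = 301 Ω
  Z2: Z = R = 87.3 Ω
  Z3: Z = jωL = j·1.382e+04·0.001 = 0 + j13.82 Ω
  Z4: Z = jωL = j·1.382e+04·0.0117 = 0 + j161.7 Ω
Step 3 — Ladder network (open output): work backward from the far end, alternating series and parallel combinations. Z_in = 371 + j34.81 Ω = 372.6∠5.4° Ω.

Z = 371 + j34.81 Ω = 372.6∠5.4° Ω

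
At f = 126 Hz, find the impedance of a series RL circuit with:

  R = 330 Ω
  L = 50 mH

Step 1 — Angular frequency: ω = 2π·f = 2π·126 = 791.7 rad/s.
Step 2 — Component impedances:
  R: Z = R = 330 Ω
  L: Z = jωL = j·791.7·0.05 = 0 + j39.58 Ω
Step 3 — Series combination: Z_total = R + L = 330 + j39.58 Ω = 332.4∠6.8° Ω.

Z = 330 + j39.58 Ω = 332.4∠6.8° Ω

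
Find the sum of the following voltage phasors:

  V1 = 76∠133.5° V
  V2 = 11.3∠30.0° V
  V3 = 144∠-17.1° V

Step 1 — Convert each phasor to rectangular form:
  V1 = 76·(cos(133.5°) + j·sin(133.5°)) = -52.31 + j55.13 V
  V2 = 11.3·(cos(30.0°) + j·sin(30.0°)) = 9.786 + j5.65 V
  V3 = 144·(cos(-17.1°) + j·sin(-17.1°)) = 137.6 - j42.34 V
Step 2 — Sum components: V_total = 95.11 + j18.44 V.
Step 3 — Convert to polar: |V_total| = 96.88 V, ∠V_total = 11.0°.

V_total = 96.88∠11.0° V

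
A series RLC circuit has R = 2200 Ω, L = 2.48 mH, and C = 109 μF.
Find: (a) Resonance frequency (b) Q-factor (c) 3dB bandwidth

Step 1 — Resonance condition Im(Z)=0 gives ω₀ = 1/√(LC).
Step 2 — ω₀ = 1/√(0.00248·0.000109) = 1923 rad/s.
Step 3 — f₀ = ω₀/(2π) = 306.1 Hz.
Step 4 — Series Q: Q = ω₀L/R = 1923·0.00248/2200 = 0.002168.
Step 5 — 3dB bandwidth: Δω = ω₀/Q = 8.871e+05 rad/s; BW = Δω/(2π) = 1.412e+05 Hz.

(a) f₀ = 306.1 Hz  (b) Q = 0.002168  (c) BW = 1.412e+05 Hz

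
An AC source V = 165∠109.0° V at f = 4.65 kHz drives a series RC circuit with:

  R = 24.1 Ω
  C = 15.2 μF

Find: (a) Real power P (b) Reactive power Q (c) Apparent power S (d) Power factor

Step 1 — Angular frequency: ω = 2π·f = 2π·4650 = 2.922e+04 rad/s.
Step 2 — Component impedances:
  R: Z = R = 24.1 Ω
  C: Z = 1/(jωC) = -j/(ω·C) = 0 - j2.252 Ω
Step 3 — Series combination: Z_total = R + C = 24.1 - j2.252 Ω = 24.2∠-5.3° Ω.
Step 4 — Source phasor: V = 165∠109.0° V = -53.72 + j156 V.
Step 5 — Current: I = V / Z = -2.809 + j6.211 A = 6.817∠114.3° A.
Step 6 — Complex power: S = V·I* = 1120 - j104.6 VA.
Step 7 — Real power: P = Re(S) = 1120 W.
Step 8 — Reactive power: Q = Im(S) = -104.6 VAR.
Step 9 — Apparent power: |S| = 1125 VA.
Step 10 — Power factor: PF = P/|S| = 0.9957 (leading).

(a) P = 1120 W  (b) Q = -104.6 VAR  (c) S = 1125 VA  (d) PF = 0.9957 (leading)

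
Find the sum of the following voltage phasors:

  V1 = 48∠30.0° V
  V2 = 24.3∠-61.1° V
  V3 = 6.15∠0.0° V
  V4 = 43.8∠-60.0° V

Step 1 — Convert each phasor to rectangular form:
  V1 = 48·(cos(30.0°) + j·sin(30.0°)) = 41.57 + j24 V
  V2 = 24.3·(cos(-61.1°) + j·sin(-61.1°)) = 11.74 - j21.27 V
  V3 = 6.15·(cos(0.0°) + j·sin(0.0°)) = 6.15 V
  V4 = 43.8·(cos(-60.0°) + j·sin(-60.0°)) = 21.9 - j37.93 V
Step 2 — Sum components: V_total = 81.36 - j35.21 V.
Step 3 — Convert to polar: |V_total| = 88.65 V, ∠V_total = -23.4°.

V_total = 88.65∠-23.4° V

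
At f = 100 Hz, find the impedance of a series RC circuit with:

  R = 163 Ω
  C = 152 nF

Step 1 — Angular frequency: ω = 2π·f = 2π·100 = 628.3 rad/s.
Step 2 — Component impedances:
  R: Z = R = 163 Ω
  C: Z = 1/(jωC) = -j/(ω·C) = 0 - j1.047e+04 Ω
Step 3 — Series combination: Z_total = R + C = 163 - j1.047e+04 Ω = 1.047e+04∠-89.1° Ω.

Z = 163 - j1.047e+04 Ω = 1.047e+04∠-89.1° Ω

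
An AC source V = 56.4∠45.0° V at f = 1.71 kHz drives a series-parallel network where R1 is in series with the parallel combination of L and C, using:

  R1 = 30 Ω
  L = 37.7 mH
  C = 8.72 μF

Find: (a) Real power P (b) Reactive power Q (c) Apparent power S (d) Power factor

Step 1 — Angular frequency: ω = 2π·f = 2π·1710 = 1.074e+04 rad/s.
Step 2 — Component impedances:
  R1: Z = R = 30 Ω
  L: Z = jωL = j·1.074e+04·0.0377 = 0 + j405.1 Ω
  C: Z = 1/(jωC) = -j/(ω·C) = 0 - j10.67 Ω
Step 3 — Parallel branch: L || C = 1/(1/L + 1/C) = 0 - j10.96 Ω.
Step 4 — Series with R1: Z_total = R1 + (L || C) = 30 - j10.96 Ω = 31.94∠-20.1° Ω.
Step 5 — Source phasor: V = 56.4∠45.0° V = 39.88 + j39.88 V.
Step 6 — Current: I = V / Z = 0.7442 + j1.601 A = 1.766∠65.1° A.
Step 7 — Complex power: S = V·I* = 93.54 - j34.18 VA.
Step 8 — Real power: P = Re(S) = 93.54 W.
Step 9 — Reactive power: Q = Im(S) = -34.18 VAR.
Step 10 — Apparent power: |S| = 99.59 VA.
Step 11 — Power factor: PF = P/|S| = 0.9393 (leading).

(a) P = 93.54 W  (b) Q = -34.18 VAR  (c) S = 99.59 VA  (d) PF = 0.9393 (leading)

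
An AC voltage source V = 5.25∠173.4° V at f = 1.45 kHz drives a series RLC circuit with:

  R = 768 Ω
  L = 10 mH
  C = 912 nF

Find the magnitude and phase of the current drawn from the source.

Step 1 — Angular frequency: ω = 2π·f = 2π·1450 = 9111 rad/s.
Step 2 — Component impedances:
  R: Z = R = 768 Ω
  L: Z = jωL = j·9111·0.01 = 0 + j91.11 Ω
  C: Z = 1/(jωC) = -j/(ω·C) = 0 - j120.4 Ω
Step 3 — Series combination: Z_total = R + L + C = 768 - j29.25 Ω = 768.6∠-2.2° Ω.
Step 4 — Source phasor: V = 5.25∠173.4° V = -5.215 + j0.6034 V.
Step 5 — Ohm's law: I = V / Z_total = (-5.215 + j0.6034) / (768 - j29.25) = -0.006811 + j0.0005263 A.
Step 6 — Convert to polar: |I| = 0.006831 A, ∠I = 175.6°.

I = 0.006831∠175.6° A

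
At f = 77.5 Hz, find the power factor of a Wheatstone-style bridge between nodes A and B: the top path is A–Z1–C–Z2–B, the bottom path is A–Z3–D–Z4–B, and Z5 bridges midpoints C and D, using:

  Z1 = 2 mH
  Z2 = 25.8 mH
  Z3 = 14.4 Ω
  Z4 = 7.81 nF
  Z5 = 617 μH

Step 1 — Angular frequency: ω = 2π·f = 2π·77.5 = 486.9 rad/s.
Step 2 — Component impedances:
  Z1: Z = jωL = j·486.9·0.002 = 0 + j0.9739 Ω
  Z2: Z = jωL = j·486.9·0.0258 = 0 + j12.56 Ω
  Z3: Z = R = 14.4 Ω
  Z4: Z = 1/(jωC) = -j/(ω·C) = 0 - j2.629e+05 Ω
  Z5: Z = jωL = j·486.9·0.000617 = 0 + j0.3004 Ω
Step 3 — Bridge requires nodal analysis (the Z5 bridge couples midpoints C and D, so the two paths cannot be reduced to a simple series/parallel combination). Setting node B to ground and injecting 1 A at node A, the 3-node admittance system at A, C, D solves to V_A = Z_AB = 0.06535 + j13.53 Ω = 13.53∠89.7° Ω.
Step 4 — Power factor: PF = cos(φ) = Re(Z)/|Z| = 0.065352/13.532 = 0.004829.
Step 5 — Type: Im(Z) = 13.53 ⇒ lagging (phase φ = 89.7°).

PF = 0.004829 (lagging, φ = 89.7°)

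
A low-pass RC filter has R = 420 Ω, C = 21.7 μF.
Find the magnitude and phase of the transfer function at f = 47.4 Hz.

Step 1 — Angular frequency: ω = 2π·47.4 = 297.8 rad/s.
Step 2 — Transfer function: H(jω) = 1/(1 + jωRC).
Step 3 — Denominator: 1 + jωRC = 1 + j·297.8·420·2.17e-05 = 1 + j2.714.
Step 4 — H = 0.1195 - j0.3244.
Step 5 — Magnitude: |H| = 0.3457 (-9.2 dB); phase: φ = -69.8°.

|H| = 0.3457 (-9.2 dB), φ = -69.8°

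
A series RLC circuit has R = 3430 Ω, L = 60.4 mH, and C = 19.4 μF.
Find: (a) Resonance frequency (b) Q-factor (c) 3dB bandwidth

Step 1 — Resonance: ω₀ = 1/√(LC) = 1/√(0.0604·1.94e-05) = 923.8 rad/s.
Step 2 — f₀ = ω₀/(2π) = 147 Hz.
Step 3 — Series Q: Q = ω₀L/R = 923.8·0.0604/3430 = 0.01627.
Step 4 — Bandwidth: Δω = ω₀/Q = 5.679e+04 rad/s; BW = Δω/(2π) = 9038 Hz.

(a) f₀ = 147 Hz  (b) Q = 0.01627  (c) BW = 9038 Hz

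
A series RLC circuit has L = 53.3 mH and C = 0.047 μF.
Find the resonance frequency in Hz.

Step 1 — Resonance condition Im(Z)=0 gives ω₀ = 1/√(LC).
Step 2 — ω₀ = 1/√(0.0533·4.7e-08) = 1.998e+04 rad/s.
Step 3 — f₀ = ω₀/(2π) = 3180 Hz.

f₀ = 3180 Hz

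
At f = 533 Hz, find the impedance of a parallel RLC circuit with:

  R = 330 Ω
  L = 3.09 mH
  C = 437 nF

Step 1 — Angular frequency: ω = 2π·f = 2π·533 = 3349 rad/s.
Step 2 — Component impedances:
  R: Z = R = 330 Ω
  L: Z = jωL = j·3349·0.00309 = 0 + j10.35 Ω
  C: Z = 1/(jωC) = -j/(ω·C) = 0 - j683.3 Ω
Step 3 — Parallel combination: 1/Z_total = 1/R + 1/L + 1/C; Z_total = 0.3342 + j10.5 Ω = 10.5∠88.2° Ω.

Z = 0.3342 + j10.5 Ω = 10.5∠88.2° Ω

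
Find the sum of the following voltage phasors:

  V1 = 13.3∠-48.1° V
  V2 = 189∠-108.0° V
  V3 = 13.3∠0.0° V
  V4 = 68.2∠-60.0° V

Step 1 — Convert each phasor to rectangular form:
  V1 = 13.3·(cos(-48.1°) + j·sin(-48.1°)) = 8.882 - j9.899 V
  V2 = 189·(cos(-108.0°) + j·sin(-108.0°)) = -58.4 - j179.7 V
  V3 = 13.3·(cos(0.0°) + j·sin(0.0°)) = 13.3 V
  V4 = 68.2·(cos(-60.0°) + j·sin(-60.0°)) = 34.1 - j59.06 V
Step 2 — Sum components: V_total = -2.122 - j248.7 V.
Step 3 — Convert to polar: |V_total| = 248.7 V, ∠V_total = -90.5°.

V_total = 248.7∠-90.5° V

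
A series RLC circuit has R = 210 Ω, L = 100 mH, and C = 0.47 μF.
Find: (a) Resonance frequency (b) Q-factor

Step 1 — Resonance condition Im(Z)=0 gives ω₀ = 1/√(LC).
Step 2 — ω₀ = 1/√(0.1·4.7e-07) = 4613 rad/s.
Step 3 — f₀ = ω₀/(2π) = 734.1 Hz.
Step 4 — Series Q: Q = ω₀L/R = 4613·0.1/210 = 2.197.

(a) f₀ = 734.1 Hz  (b) Q = 2.197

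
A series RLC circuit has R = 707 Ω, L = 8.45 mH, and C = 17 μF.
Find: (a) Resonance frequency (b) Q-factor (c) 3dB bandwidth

Step 1 — Resonance: ω₀ = 1/√(LC) = 1/√(0.00845·1.7e-05) = 2638 rad/s.
Step 2 — f₀ = ω₀/(2π) = 419.9 Hz.
Step 3 — Series Q: Q = ω₀L/R = 2638·0.00845/707 = 0.03153.
Step 4 — Bandwidth: Δω = ω₀/Q = 8.367e+04 rad/s; BW = Δω/(2π) = 1.332e+04 Hz.

(a) f₀ = 419.9 Hz  (b) Q = 0.03153  (c) BW = 1.332e+04 Hz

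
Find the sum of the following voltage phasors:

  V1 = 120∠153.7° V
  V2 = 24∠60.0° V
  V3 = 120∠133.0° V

Step 1 — Convert each phasor to rectangular form:
  V1 = 120·(cos(153.7°) + j·sin(153.7°)) = -107.6 + j53.17 V
  V2 = 24·(cos(60.0°) + j·sin(60.0°)) = 12 + j20.78 V
  V3 = 120·(cos(133.0°) + j·sin(133.0°)) = -81.84 + j87.76 V
Step 2 — Sum components: V_total = -177.4 + j161.7 V.
Step 3 — Convert to polar: |V_total| = 240.1 V, ∠V_total = 137.7°.

V_total = 240.1∠137.7° V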